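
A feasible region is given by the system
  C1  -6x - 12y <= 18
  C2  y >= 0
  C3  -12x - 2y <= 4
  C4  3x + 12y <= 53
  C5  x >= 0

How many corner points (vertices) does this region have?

3

Pairwise boundary intersections that survive every other constraint:
  (53/3, 0)
  (0, 0)
  (0, 53/12)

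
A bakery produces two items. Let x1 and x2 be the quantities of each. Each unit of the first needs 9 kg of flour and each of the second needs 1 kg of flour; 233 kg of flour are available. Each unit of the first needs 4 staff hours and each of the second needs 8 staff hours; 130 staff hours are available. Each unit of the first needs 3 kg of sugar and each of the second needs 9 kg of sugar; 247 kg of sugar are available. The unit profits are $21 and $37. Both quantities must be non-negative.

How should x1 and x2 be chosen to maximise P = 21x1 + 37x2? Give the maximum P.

x1 = 51/2, x2 = 7/2, maximum P = 665

Extreme points and P = 21x1 + 37x2:
  (0, 0) → P = 0
  (0, 65/4) → P = 2405/4
  (233/9, 0) → P = 1631/3
  (51/2, 7/2) → P = 665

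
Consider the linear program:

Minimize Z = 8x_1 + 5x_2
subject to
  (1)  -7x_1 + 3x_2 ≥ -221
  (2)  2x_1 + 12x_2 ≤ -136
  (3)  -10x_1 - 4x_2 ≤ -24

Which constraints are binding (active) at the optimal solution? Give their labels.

(1) and (3)

Extreme points and Z = 8x_1 + 5x_2:
  (374/15, -697/45) → Z = 5491/45
  (478/29, -1021/29) → Z = -1281/29
  (52/7, -88/7) → Z = -24/7

The minimum is at (478/29, -1021/29). Substituting into each constraint, equality holds for (1) and (3); the remaining constraints have slack.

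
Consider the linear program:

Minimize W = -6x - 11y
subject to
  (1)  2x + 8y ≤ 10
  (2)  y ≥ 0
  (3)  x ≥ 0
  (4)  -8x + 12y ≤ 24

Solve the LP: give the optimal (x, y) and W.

Vertices and W = -6x - 11y:
  (5, 0) → W = -30
  (0, 5/4) → W = -55/4
  (0, 0) → W = 0

x = 5, y = 0, minimum W = -30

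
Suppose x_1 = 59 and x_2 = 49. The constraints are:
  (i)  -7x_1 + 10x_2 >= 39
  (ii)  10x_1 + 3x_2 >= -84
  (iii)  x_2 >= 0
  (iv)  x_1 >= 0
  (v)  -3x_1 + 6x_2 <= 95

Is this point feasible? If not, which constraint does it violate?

Constraint (v): -3x_1 + 6x_2 = 117, which is not ≤ 95. All other constraints are satisfied.

not feasible — violates (v)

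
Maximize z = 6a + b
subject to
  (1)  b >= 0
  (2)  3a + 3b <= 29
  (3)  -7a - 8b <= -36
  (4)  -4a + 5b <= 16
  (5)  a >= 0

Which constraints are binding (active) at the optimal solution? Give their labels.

(1) and (2)

Extreme points and z = 6a + b:
  (29/3, 0) → z = 58
  (36/7, 0) → z = 216/7
  (97/27, 164/27) → z = 746/27
  (52/67, 256/67) → z = 568/67

The maximum is at (29/3, 0). Substituting into each constraint, equality holds for (1) and (2); the remaining constraints have slack.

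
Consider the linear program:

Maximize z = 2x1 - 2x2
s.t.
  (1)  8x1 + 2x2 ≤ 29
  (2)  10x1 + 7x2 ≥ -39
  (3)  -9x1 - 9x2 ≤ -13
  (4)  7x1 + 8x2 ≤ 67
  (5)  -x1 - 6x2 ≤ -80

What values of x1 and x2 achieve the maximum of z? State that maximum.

x1 = -7, x2 = 29/2, maximum z = -43

Feasible corners and z = 2x1 - 2x2:
  (-442/27, 481/27) → z = -1846/27
  (-781/31, 943/31) → z = -3448/31
  (-214/15, 707/45) → z = -2698/45
  (-7, 29/2) → z = -43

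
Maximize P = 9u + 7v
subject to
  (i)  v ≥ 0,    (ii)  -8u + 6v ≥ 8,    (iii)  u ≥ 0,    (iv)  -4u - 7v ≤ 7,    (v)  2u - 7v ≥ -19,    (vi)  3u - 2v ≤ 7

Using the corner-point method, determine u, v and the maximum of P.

u = 29/22, v = 34/11, maximum P = 67/2

Feasible corners and P = 9u + 7v:
  (0, 4/3) → P = 28/3
  (29/22, 34/11) → P = 67/2
  (0, 19/7) → P = 19

At the optimal vertex, -8u + 6v = 8 and 2u - 7v = -19.
Solving simultaneously gives u = 29/22, v = 34/11.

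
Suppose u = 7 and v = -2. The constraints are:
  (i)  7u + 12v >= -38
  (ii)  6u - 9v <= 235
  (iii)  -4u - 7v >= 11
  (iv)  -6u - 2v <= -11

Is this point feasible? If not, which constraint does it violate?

not feasible — violates (iii)

Constraint (iii): -4u - 7v = -14, which is not ≥ 11. All other constraints are satisfied.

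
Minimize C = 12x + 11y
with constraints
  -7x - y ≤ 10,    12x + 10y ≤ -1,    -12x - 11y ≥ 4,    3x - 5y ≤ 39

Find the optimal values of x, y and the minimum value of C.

Extreme points and C = 12x + 11y:
  (-106/65, 92/65) → C = -4
  (-11/38, -303/38) → C = -3465/38
  (29/12, -3) → C = -4
  (77/18, -157/30) → C = -187/30

x = -11/38, y = -303/38, minimum C = -3465/38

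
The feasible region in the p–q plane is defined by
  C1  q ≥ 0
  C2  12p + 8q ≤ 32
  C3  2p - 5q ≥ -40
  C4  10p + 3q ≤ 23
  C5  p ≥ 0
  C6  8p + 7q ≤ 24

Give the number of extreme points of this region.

Pairwise boundary intersections that survive every other constraint:
  (23/10, 0)
  (0, 0)
  (2, 1)
  (8/5, 8/5)
  (0, 24/7)

5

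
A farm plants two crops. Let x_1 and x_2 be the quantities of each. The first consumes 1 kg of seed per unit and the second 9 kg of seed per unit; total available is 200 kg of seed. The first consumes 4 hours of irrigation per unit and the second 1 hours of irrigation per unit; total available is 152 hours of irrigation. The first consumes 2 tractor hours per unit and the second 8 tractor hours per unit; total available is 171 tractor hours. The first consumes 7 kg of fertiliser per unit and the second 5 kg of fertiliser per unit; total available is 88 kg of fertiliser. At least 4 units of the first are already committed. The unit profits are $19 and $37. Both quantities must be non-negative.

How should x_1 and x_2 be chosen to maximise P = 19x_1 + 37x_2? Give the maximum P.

At the optimal vertex, 7x_1 + 5x_2 = 88 and x_1 = 4.
Solving simultaneously gives x_1 = 4, x_2 = 12.

x_1 = 4, x_2 = 12, maximum P = 520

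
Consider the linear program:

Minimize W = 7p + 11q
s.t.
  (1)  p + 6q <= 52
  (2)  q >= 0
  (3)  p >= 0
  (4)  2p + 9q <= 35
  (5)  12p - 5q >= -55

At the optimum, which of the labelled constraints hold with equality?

(2) and (3)

Corner points and W = 7p + 11q:
  (0, 0) → W = 0
  (35/2, 0) → W = 245/2
  (0, 35/9) → W = 385/9

The minimum is at (0, 0). Substituting into each constraint, equality holds for (2) and (3); the remaining constraints have slack.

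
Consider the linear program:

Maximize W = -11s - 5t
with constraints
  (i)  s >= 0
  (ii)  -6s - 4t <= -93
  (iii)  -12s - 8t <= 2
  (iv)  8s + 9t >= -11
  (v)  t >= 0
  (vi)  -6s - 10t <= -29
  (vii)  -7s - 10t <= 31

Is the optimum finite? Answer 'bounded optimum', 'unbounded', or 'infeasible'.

bounded optimum

Corner points and W = -11s - 5t:
  (0, 93/4) → W = -465/4
  (31/2, 0) → W = -341/2
The feasible region has finitely many vertices and no improving ray; the maximum is -465/4 at (0, 93/4).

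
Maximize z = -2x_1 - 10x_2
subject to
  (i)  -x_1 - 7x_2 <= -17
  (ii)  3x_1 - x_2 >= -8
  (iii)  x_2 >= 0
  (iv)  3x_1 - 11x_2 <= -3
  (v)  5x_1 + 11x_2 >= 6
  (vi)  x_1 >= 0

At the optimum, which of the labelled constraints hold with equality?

(i) and (vi)

Vertices and z = -2x_1 - 10x_2:
  (83/16, 27/16) → z = -109/4
  (0, 17/7) → z = -170/7
  (0, 8) → z = -80
The feasible region is unbounded (it extends along (11, 3), (1, 3)), but z strictly decreases along every unbounded feasible direction, so there is no improving ray and the maximum is attained at a vertex.

The maximum is at (0, 17/7). Substituting into each constraint, equality holds for (i) and (vi); the remaining constraints have slack.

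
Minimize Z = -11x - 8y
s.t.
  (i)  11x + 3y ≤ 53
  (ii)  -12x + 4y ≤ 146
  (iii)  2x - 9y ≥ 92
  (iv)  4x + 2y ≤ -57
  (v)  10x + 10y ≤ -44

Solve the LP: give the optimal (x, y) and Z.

Feasible corners and Z = -11x - 8y:
  (277/10, -839/10) → Z = 733/2
  (-841/50, -349/25) → Z = 2967/10
  (-329/40, -241/20) → Z = 1495/8
The feasible region is unbounded (it extends along (-1, -3), (3, -11)), but Z strictly increases along every unbounded feasible direction, so there is no improving ray and the minimum is attained at a vertex.

The binding constraints are 2x - 9y = 92 and 4x + 2y = -57.
Solving simultaneously gives x = -329/40, y = -241/20.

x = -329/40, y = -241/20, minimum Z = 1495/8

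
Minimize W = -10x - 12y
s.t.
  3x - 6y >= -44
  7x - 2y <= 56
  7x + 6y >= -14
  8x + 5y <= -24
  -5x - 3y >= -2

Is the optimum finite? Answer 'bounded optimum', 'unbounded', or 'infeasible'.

bounded optimum

Vertices and W = -10x - 12y:
  (-29/5, 133/30) → W = 24/5
  (-52/9, 40/9) → W = 40/9
  (-74/13, 56/13) → W = 68/13
The feasible region has finitely many vertices and no improving ray; the minimum is 40/9 at (-52/9, 40/9).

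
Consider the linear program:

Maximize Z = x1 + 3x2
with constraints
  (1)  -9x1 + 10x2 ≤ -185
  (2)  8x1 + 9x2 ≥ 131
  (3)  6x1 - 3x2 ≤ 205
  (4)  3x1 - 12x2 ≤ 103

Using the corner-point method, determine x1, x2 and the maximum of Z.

Corner points and Z = x1 + 3x2:
  (425/23, -43/23) → Z = 296/23
  (1495/33, 245/11) → Z = 3700/33
  (833/41, -431/123) → Z = 402/41
  (239/7, -1/21) → Z = 34

At the optimal vertex, -9x1 + 10x2 = -185 and 6x1 - 3x2 = 205.
Solving simultaneously gives x1 = 1495/33, x2 = 245/11.

x1 = 1495/33, x2 = 245/11, maximum Z = 3700/33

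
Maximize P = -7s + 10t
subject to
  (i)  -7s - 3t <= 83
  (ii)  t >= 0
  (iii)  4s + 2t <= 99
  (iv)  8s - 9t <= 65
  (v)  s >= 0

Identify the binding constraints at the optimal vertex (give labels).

Corner points and P = -7s + 10t:
  (65/8, 0) → P = -455/8
  (0, 0) → P = 0
  (1021/52, 133/13) → P = -1827/52
  (0, 99/2) → P = 495

The maximum is at (0, 99/2). Substituting into each constraint, equality holds for (iii) and (v); the remaining constraints have slack.

(iii) and (v)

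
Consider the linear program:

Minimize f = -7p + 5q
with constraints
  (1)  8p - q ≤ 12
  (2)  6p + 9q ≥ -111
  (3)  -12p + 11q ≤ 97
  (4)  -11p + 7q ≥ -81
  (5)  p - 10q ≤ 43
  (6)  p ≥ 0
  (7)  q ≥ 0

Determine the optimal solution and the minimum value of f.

At the optimal vertex, 8p - q = 12 and q = 0.
Solving simultaneously gives p = 3/2, q = 0.

p = 3/2, q = 0, minimum f = -21/2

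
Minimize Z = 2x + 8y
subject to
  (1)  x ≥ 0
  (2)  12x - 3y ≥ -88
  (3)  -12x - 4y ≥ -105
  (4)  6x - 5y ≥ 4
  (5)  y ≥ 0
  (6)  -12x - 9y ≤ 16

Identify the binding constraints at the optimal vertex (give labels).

Vertices and Z = 2x + 8y:
  (541/84, 97/14) → Z = 2869/42
  (35/4, 0) → Z = 35/2
  (2/3, 0) → Z = 4/3

The minimum is at (2/3, 0). Substituting into each constraint, equality holds for (4) and (5); the remaining constraints have slack.

(4) and (5)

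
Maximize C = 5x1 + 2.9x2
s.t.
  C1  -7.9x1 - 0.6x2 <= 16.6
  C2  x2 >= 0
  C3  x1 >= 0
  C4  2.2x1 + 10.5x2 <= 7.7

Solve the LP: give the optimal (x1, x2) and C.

x1 = 3.5, x2 = 0, maximum C = 17.5

Corner points and C = 5x1 + 2.9x2:
  (0, 0) → C = 0
  (7/2, 0) → C = 35/2
  (0, 11/15) → C = 319/150

The optimum lies where x2 = 0 and 2.2x1 + 10.5x2 = 7.7.
Solving simultaneously gives x1 = 7/2, x2 = 0.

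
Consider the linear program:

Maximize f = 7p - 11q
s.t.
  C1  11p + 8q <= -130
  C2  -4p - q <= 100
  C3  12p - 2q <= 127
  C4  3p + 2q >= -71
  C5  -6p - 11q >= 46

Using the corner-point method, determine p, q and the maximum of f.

p = 56/15, q = -411/10, maximum f = 14347/30

Corner points and f = 7p - 11q:
  (378/59, -2957/118) → f = 641/2
  (-1062/73, 274/73) → f = -10448/73
  (-129/5, 16/5) → f = -1079/5
  (-527/19, 208/19) → f = -5977/19
  (56/15, -411/10) → f = 14347/30

The optimum lies where 12p - 2q = 127 and 3p + 2q = -71.
Solving simultaneously gives p = 56/15, q = -411/10.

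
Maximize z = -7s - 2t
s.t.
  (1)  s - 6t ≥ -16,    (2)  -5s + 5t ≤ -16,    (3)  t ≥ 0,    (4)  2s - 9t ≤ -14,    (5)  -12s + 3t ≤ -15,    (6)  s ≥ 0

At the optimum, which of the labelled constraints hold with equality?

Extreme points and z = -7s - 2t:
  (176/25, 96/25) → z = -1424/25
  (20, 6) → z = -152
  (214/35, 102/35) → z = -1702/35

The maximum is at (214/35, 102/35). Substituting into each constraint, equality holds for (2) and (4); the remaining constraints have slack.

(2) and (4)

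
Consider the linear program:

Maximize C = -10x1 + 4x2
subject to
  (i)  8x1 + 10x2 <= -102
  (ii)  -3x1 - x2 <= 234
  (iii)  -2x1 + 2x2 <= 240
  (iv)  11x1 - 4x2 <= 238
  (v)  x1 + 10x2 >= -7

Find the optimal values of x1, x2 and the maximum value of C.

The binding constraints are -3x1 - x2 = 234 and -2x1 + 2x2 = 240.
Solving simultaneously gives x1 = -177/2, x2 = 63/2.

x1 = -177/2, x2 = 63/2, maximum C = 1011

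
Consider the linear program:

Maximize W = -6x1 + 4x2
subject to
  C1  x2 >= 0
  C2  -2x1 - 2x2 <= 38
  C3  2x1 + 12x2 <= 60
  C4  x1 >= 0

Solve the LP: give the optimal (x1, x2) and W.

x1 = 0, x2 = 5, maximum W = 20

Extreme points and W = -6x1 + 4x2:
  (30, 0) → W = -180
  (0, 0) → W = 0
  (0, 5) → W = 20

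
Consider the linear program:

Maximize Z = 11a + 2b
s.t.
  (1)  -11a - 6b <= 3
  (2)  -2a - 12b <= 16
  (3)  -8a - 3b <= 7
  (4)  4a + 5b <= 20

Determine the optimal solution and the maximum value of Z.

a = 160/19, b = -52/19, maximum Z = 1656/19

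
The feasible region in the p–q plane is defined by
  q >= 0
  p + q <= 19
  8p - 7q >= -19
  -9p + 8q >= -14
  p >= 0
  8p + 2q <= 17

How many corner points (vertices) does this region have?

Pairwise boundary intersections that survive every other constraint:
  (14/9, 0)
  (0, 0)
  (0, 19/7)
  (9/8, 4)
  (2, 1/2)

5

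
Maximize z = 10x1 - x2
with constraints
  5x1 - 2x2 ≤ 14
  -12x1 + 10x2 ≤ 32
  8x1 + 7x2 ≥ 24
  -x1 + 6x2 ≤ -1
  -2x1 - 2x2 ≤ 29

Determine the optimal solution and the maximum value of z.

x1 = 41/14, x2 = 9/28, maximum z = 811/28

Vertices and z = 10x1 - x2:
  (146/51, 8/51) → z = 484/17
  (41/14, 9/28) → z = 811/28
  (151/55, 16/55) → z = 1494/55

The optimum lies where 5x1 - 2x2 = 14 and -x1 + 6x2 = -1.
Solving simultaneously gives x1 = 41/14, x2 = 9/28.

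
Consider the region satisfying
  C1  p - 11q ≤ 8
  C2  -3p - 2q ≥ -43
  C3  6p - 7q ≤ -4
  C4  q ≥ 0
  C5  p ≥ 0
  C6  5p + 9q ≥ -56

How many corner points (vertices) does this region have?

Intersecting each pair of boundary lines and keeping only the points that satisfy every inequality leaves:
  (293/33, 90/11)
  (0, 43/2)
  (0, 4/7)

3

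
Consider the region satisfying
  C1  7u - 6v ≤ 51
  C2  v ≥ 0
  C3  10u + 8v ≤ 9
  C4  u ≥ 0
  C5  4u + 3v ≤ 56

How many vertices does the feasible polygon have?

The feasible vertices (each the meet of two boundaries and inside every other half-plane) are:
  (9/10, 0)
  (0, 0)
  (0, 9/8)

3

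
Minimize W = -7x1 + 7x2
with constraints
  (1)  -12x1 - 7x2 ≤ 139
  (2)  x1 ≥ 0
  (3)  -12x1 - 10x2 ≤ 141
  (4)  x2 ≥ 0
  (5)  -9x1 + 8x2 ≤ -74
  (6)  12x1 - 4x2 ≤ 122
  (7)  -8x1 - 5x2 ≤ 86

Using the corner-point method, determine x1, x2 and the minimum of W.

The optimum lies where x2 = 0 and 12x1 - 4x2 = 122.
Solving simultaneously gives x1 = 61/6, x2 = 0.

x1 = 61/6, x2 = 0, minimum W = -427/6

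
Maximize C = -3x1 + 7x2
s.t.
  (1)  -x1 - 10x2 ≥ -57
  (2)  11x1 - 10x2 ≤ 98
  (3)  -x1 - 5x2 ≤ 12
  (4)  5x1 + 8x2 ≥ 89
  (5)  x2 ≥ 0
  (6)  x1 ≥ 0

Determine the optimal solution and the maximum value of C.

x1 = 31/3, x2 = 14/3, maximum C = 5/3

Feasible corners and C = -3x1 + 7x2:
  (155/12, 529/120) → C = -947/120
  (31/3, 14/3) → C = 5/3
  (279/23, 163/46) → C = -533/46

The binding constraints are -x1 - 10x2 = -57 and 5x1 + 8x2 = 89.
Solving simultaneously gives x1 = 31/3, x2 = 14/3.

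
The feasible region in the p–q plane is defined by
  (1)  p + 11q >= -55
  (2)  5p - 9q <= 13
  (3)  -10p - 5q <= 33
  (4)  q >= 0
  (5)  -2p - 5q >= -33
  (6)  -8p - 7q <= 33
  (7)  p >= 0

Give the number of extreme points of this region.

4

Pairwise boundary intersections that survive every other constraint:
  (13/5, 0)
  (362/43, 139/43)
  (0, 0)
  (0, 33/5)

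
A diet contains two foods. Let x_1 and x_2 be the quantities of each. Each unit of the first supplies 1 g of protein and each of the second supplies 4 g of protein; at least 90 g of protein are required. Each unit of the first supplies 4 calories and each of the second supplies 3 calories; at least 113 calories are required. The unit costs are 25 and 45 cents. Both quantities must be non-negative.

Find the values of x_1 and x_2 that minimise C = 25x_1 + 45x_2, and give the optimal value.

Vertices and C = 25x_1 + 45x_2:
  (0, 113/3) → C = 1695
  (90, 0) → C = 2250
  (14, 19) → C = 1205
The feasible region is unbounded (it extends along (0, 1), (1, 0)), but C strictly increases along every unbounded feasible direction, so there is no improving ray and the minimum is attained at a vertex.

x_1 = 14, x_2 = 19, minimum C = 1205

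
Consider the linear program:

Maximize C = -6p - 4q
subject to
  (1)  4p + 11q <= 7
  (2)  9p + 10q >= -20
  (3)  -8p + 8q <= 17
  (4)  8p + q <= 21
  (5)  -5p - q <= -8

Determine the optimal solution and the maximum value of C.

p = 100/41, q = -172/41, maximum C = 88/41

Corner points and C = -6p - 4q:
  (8/3, -1/3) → C = -44/3
  (27/17, 1/17) → C = -166/17
  (230/71, -349/71) → C = 16/71
  (100/41, -172/41) → C = 88/41

The optimum lies where 9p + 10q = -20 and -5p - q = -8.
Solving simultaneously gives p = 100/41, q = -172/41.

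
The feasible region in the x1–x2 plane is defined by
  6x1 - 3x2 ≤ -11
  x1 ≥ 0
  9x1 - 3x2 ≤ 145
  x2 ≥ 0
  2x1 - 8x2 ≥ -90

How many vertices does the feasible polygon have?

3

The feasible vertices (each the meet of two boundaries and inside every other half-plane) are:
  (0, 11/3)
  (13/3, 37/3)
  (0, 45/4)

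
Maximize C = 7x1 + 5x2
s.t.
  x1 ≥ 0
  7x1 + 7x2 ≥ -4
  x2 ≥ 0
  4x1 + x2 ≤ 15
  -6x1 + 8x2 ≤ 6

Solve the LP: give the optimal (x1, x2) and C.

x1 = 3, x2 = 3, maximum C = 36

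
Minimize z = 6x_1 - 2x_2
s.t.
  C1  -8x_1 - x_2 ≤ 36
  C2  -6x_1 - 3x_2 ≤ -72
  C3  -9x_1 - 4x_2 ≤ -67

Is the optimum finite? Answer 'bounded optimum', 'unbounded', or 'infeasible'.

unbounded

From the feasible point (-10, 44), moving in the direction (-1, 8) keeps every constraint satisfied while z decreases without bound.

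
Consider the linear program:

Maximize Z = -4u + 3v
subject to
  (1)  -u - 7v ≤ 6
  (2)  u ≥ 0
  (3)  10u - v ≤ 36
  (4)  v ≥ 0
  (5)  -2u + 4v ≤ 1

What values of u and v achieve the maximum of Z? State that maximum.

u = 0, v = 1/4, maximum Z = 3/4

Corner points and Z = -4u + 3v:
  (0, 0) → Z = 0
  (0, 1/4) → Z = 3/4
  (18/5, 0) → Z = -72/5
  (145/38, 41/19) → Z = -167/19

The binding constraints are u = 0 and -2u + 4v = 1.
Solving simultaneously gives u = 0, v = 1/4.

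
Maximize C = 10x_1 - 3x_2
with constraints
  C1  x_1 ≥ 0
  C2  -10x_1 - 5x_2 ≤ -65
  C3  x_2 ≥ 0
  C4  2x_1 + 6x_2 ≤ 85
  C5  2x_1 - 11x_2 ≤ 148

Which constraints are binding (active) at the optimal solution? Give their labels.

C3 and C4

Feasible corners and C = 10x_1 - 3x_2:
  (0, 13) → C = -39
  (0, 85/6) → C = -85/2
  (13/2, 0) → C = 65
  (85/2, 0) → C = 425

The maximum is at (85/2, 0). Substituting into each constraint, equality holds for C3 and C4; the remaining constraints have slack.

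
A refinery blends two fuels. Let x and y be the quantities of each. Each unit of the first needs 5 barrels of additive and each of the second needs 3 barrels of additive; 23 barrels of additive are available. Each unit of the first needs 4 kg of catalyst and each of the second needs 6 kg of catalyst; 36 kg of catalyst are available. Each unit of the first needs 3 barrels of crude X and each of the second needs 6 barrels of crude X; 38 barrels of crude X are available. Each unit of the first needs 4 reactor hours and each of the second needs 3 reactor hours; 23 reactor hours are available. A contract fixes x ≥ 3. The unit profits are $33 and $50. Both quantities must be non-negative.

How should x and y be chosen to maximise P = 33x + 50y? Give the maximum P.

x = 3, y = 8/3, maximum P = 697/3

Corner points and P = 33x + 50y:
  (23/5, 0) → P = 759/5
  (3, 0) → P = 99
  (3, 8/3) → P = 697/3

The binding constraints are 5x + 3y = 23 and x = 3.
Solving simultaneously gives x = 3, y = 8/3.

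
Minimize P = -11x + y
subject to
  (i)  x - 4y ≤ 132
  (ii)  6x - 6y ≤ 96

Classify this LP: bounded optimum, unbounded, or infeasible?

unbounded

From the feasible point (-68/3, -116/3), moving in the direction (6, 6) keeps every constraint satisfied while P decreases without bound.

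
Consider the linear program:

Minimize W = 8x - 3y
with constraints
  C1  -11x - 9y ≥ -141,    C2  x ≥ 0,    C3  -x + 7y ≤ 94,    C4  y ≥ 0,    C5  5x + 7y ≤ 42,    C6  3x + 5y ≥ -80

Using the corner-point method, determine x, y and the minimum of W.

Extreme points and W = 8x - 3y:
  (0, 0) → W = 0
  (0, 6) → W = -18
  (42/5, 0) → W = 336/5

The binding constraints are x = 0 and 5x + 7y = 42.
Solving simultaneously gives x = 0, y = 6.

x = 0, y = 6, minimum W = -18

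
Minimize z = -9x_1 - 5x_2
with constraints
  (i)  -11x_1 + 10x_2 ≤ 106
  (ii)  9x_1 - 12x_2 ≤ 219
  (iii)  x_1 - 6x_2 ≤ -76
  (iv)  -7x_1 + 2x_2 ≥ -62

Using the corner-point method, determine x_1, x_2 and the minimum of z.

Vertices and z = -9x_1 - 5x_2:
  (31/14, 365/28) → z = -2383/28
  (52/3, 89/3) → z = -913/3
  (131/10, 297/20) → z = -3843/20

The optimum lies where -11x_1 + 10x_2 = 106 and -7x_1 + 2x_2 = -62.
Solving simultaneously gives x_1 = 52/3, x_2 = 89/3.

x_1 = 52/3, x_2 = 89/3, minimum z = -913/3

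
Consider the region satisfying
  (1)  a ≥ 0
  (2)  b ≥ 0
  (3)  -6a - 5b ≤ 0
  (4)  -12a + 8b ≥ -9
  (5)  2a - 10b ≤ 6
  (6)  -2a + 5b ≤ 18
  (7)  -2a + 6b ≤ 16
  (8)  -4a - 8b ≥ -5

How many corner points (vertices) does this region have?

Of the 28 pairwise boundary intersections, those satisfying every inequality are:
  (0, 0)
  (0, 5/8)
  (3/4, 0)
  (7/8, 3/16)

4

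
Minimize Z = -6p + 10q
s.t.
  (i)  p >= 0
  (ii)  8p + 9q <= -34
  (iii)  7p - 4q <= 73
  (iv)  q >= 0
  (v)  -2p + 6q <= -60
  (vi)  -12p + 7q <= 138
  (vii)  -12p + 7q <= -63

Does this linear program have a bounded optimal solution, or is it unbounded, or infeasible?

infeasible

The boundaries p = 0 and 7p - 4q = 73 meet at (0, -73/4), but that point violates q ≥ 0. Every candidate vertex is excluded by some other constraint, so the feasible region is empty.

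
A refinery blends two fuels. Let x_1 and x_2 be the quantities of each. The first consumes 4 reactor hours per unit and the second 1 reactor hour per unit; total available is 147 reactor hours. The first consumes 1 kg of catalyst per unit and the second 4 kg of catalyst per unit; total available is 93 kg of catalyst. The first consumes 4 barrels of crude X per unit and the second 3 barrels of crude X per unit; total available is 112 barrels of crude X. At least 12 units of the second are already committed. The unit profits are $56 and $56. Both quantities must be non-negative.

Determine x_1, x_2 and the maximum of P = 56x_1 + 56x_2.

The binding constraints are x_1 + 4x_2 = 93 and 4x_1 + 3x_2 = 112.
Solving simultaneously gives x_1 = 13, x_2 = 20.

x_1 = 13, x_2 = 20, maximum P = 1848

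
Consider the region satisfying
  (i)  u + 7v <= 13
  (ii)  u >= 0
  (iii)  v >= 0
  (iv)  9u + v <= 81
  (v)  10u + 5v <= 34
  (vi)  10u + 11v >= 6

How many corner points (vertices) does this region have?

Of the 15 pairwise boundary intersections, those satisfying every inequality are:
  (0, 13/7)
  (173/65, 96/65)
  (0, 6/11)
  (17/5, 0)
  (3/5, 0)

5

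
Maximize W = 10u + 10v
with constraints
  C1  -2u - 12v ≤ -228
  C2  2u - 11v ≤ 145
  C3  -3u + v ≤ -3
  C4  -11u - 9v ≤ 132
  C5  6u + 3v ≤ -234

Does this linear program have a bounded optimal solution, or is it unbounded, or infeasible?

The boundaries -2u - 12v = -228 and 2u - 11v = 145 meet at (2124/23, 83/23), but that point violates 6u + 3v ≤ -234. Every candidate vertex is excluded by some other constraint, so the feasible region is empty.

infeasible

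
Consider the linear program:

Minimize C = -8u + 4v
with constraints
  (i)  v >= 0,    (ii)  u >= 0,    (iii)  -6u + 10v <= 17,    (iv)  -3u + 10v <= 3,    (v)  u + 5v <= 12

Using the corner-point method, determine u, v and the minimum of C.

Corner points and C = -8u + 4v:
  (0, 0) → C = 0
  (12, 0) → C = -96
  (0, 3/10) → C = 6/5
  (21/5, 39/25) → C = -684/25

At the optimal vertex, v = 0 and u + 5v = 12.
Solving simultaneously gives u = 12, v = 0.

u = 12, v = 0, minimum C = -96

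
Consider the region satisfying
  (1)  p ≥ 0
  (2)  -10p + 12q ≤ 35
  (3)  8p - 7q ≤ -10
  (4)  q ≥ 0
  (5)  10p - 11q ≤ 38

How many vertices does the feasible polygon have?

3

Of the 10 pairwise boundary intersections, those satisfying every inequality are:
  (0, 35/12)
  (0, 10/7)
  (125/26, 90/13)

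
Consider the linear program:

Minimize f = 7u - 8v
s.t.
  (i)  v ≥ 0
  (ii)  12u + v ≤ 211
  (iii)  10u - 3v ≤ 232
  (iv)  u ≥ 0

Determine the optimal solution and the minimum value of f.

Feasible corners and f = 7u - 8v:
  (211/12, 0) → f = 1477/12
  (0, 0) → f = 0
  (0, 211) → f = -1688

u = 0, v = 211, minimum f = -1688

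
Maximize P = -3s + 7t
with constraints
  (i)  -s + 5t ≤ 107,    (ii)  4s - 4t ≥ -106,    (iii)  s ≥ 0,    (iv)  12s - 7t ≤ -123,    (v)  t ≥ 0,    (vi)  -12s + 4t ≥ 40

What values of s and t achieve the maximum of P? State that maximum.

s = 0, t = 107/5, maximum P = 749/5

Corner points and P = -3s + 7t:
  (0, 107/5) → P = 749/5
  (134/53, 1161/53) → P = 7725/53
  (0, 123/7) → P = 123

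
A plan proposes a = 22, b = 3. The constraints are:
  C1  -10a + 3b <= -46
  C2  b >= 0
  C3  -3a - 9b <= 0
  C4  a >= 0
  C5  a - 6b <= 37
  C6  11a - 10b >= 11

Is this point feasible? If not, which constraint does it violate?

feasible

C1: -211 ≤ -46 ✓
C2: 3 ≥ 0 ✓
C3: -93 ≤ 0 ✓
C4: 22 ≥ 0 ✓
C5: 4 ≤ 37 ✓
C6: 212 ≥ 11 ✓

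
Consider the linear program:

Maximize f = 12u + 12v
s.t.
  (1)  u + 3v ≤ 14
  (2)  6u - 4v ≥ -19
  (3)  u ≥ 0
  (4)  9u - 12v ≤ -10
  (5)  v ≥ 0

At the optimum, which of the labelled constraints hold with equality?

Feasible corners and f = 12u + 12v:
  (0, 14/3) → f = 56
  (46/13, 136/39) → f = 1096/13
  (0, 5/6) → f = 10

The maximum is at (46/13, 136/39). Substituting into each constraint, equality holds for (1) and (4); the remaining constraints have slack.

(1) and (4)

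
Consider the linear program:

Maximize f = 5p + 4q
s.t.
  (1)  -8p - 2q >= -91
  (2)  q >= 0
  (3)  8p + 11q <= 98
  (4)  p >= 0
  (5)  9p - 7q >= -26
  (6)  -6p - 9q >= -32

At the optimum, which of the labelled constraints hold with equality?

Feasible corners and f = 5p + 4q:
  (0, 0) → f = 0
  (16/3, 0) → f = 80/3
  (0, 32/9) → f = 128/9

The maximum is at (16/3, 0). Substituting into each constraint, equality holds for (2) and (6); the remaining constraints have slack.

(2) and (6)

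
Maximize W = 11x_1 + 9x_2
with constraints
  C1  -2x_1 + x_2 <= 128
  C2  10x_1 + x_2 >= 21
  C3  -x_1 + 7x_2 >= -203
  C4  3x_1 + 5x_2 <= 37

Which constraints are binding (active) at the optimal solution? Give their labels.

Corner points and W = 11x_1 + 9x_2:
  (350/71, -2009/71) → W = -14231/71
  (68/47, 307/47) → W = 3511/47
  (49, -22) → W = 341

The maximum is at (49, -22). Substituting into each constraint, equality holds for C3 and C4; the remaining constraints have slack.

C3 and C4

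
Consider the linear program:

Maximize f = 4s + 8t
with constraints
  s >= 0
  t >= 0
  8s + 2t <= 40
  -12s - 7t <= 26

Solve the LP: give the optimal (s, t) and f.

Extreme points and f = 4s + 8t:
  (0, 0) → f = 0
  (0, 20) → f = 160
  (5, 0) → f = 20

The binding constraints are s = 0 and 8s + 2t = 40.
Solving simultaneously gives s = 0, t = 20.

s = 0, t = 20, maximum f = 160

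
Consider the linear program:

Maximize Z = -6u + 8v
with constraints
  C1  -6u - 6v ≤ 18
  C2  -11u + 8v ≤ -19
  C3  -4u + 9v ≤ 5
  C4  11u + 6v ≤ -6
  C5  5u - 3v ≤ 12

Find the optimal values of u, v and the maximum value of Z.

u = 3/7, v = -25/14, maximum Z = -118/7

Vertices and Z = -6u + 8v:
  (-5/19, -52/19) → Z = -386/19
  (3/8, -27/8) → Z = -117/4
  (3/7, -25/14) → Z = -118/7
  (6/7, -18/7) → Z = -180/7

At the optimal vertex, -11u + 8v = -19 and 11u + 6v = -6.
Solving simultaneously gives u = 3/7, v = -25/14.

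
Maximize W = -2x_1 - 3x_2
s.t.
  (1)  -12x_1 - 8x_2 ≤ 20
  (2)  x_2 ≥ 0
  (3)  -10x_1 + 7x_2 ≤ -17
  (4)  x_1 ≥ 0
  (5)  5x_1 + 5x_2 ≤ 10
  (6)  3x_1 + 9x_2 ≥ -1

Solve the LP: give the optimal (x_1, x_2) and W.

x_1 = 17/10, x_2 = 0, maximum W = -17/5

Extreme points and W = -2x_1 - 3x_2:
  (17/10, 0) → W = -17/5
  (2, 0) → W = -4
  (31/17, 3/17) → W = -71/17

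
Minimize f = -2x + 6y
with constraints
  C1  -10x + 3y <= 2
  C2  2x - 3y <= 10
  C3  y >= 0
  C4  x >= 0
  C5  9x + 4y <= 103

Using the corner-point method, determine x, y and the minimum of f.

Corner points and f = -2x + 6y:
  (0, 2/3) → f = 4
  (301/67, 1048/67) → f = 5686/67
  (5, 0) → f = -10
  (349/35, 116/35) → f = -2/35
  (0, 0) → f = 0

At the optimal vertex, 2x - 3y = 10 and y = 0.
Solving simultaneously gives x = 5, y = 0.

x = 5, y = 0, minimum f = -10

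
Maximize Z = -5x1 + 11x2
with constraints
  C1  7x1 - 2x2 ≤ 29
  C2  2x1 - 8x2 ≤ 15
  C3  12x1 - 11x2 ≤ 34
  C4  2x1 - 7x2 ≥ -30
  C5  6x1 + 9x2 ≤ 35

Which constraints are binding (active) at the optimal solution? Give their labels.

Corner points and Z = -5x1 + 11x2:
  (107/74, -56/37) → Z = -1767/74
  (-345/2, -45) → Z = 735/2
  (691/174, 36/29) → Z = -1079/174
  (-5/12, 25/6) → Z = 575/12

The maximum is at (-345/2, -45). Substituting into each constraint, equality holds for C2 and C4; the remaining constraints have slack.

C2 and C4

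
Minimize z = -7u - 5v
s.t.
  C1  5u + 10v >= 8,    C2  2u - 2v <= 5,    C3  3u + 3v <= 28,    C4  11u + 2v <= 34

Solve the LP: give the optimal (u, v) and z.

Vertices and z = -7u - 5v:
  (11/5, -3/10) → z = -139/10
  (3, 1/2) → z = -47/2
  (46/27, 206/27) → z = -1352/27
The feasible region is unbounded (it extends along (-1, 1), (-2, 1)), but z strictly increases along every unbounded feasible direction, so there is no improving ray and the minimum is attained at a vertex.

At the optimal vertex, 3u + 3v = 28 and 11u + 2v = 34.
Solving simultaneously gives u = 46/27, v = 206/27.

u = 46/27, v = 206/27, minimum z = -1352/27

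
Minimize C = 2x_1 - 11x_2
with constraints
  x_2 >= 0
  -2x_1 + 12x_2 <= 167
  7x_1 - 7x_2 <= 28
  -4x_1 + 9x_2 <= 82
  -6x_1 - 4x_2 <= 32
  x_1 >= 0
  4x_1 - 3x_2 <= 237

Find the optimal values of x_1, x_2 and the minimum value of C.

x_1 = 173/10, x_2 = 84/5, minimum C = -751/5

Vertices and C = 2x_1 - 11x_2:
  (4, 0) → C = 8
  (0, 0) → C = 0
  (43/2, 35/2) → C = -299/2
  (173/10, 84/5) → C = -751/5
  (0, 82/9) → C = -902/9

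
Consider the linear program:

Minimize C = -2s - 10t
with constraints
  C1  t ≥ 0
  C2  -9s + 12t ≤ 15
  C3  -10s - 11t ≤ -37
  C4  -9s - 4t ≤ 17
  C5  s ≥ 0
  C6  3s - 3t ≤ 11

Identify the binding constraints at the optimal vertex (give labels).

C2 and C6

Extreme points and C = -2s - 10t:
  (93/73, 161/73) → C = -1796/73
  (59/3, 16) → C = -598/3
  (232/63, 1/63) → C = -158/21

The minimum is at (59/3, 16). Substituting into each constraint, equality holds for C2 and C6; the remaining constraints have slack.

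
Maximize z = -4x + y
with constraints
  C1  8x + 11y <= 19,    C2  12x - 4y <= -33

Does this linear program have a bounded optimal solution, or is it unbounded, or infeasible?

unbounded

From the feasible point (-7/4, 3), moving in the direction (-11, 8) keeps every constraint satisfied while z increases without bound.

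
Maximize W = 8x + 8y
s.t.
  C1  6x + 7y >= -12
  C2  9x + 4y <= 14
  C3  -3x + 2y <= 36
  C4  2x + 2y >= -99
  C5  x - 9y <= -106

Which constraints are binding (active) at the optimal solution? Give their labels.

Vertices and W = 8x + 8y:
  (-58/15, 61/5) → W = 200/3
  (-298/85, 968/85) → W = 1072/17
  (-112/25, 282/25) → W = 272/5

The maximum is at (-58/15, 61/5). Substituting into each constraint, equality holds for C2 and C3; the remaining constraints have slack.

C2 and C3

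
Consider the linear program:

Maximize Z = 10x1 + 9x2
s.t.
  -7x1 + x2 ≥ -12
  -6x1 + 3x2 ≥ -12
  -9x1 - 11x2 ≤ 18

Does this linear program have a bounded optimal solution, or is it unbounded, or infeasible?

From the feasible point (8/5, -4/5), moving in the direction (1, 7) keeps every constraint satisfied while Z increases without bound.

unbounded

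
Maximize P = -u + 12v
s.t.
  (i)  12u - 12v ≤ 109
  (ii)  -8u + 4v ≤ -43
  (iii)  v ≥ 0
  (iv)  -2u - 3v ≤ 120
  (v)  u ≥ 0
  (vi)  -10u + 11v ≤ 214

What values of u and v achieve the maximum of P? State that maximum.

u = 3767/12, v = 1829/6, maximum P = 40129/12

Corner points and P = -u + 12v:
  (109/12, 0) → P = -109/12
  (3767/12, 1829/6) → P = 40129/12
  (43/8, 0) → P = -43/8
  (443/16, 357/8) → P = 8125/16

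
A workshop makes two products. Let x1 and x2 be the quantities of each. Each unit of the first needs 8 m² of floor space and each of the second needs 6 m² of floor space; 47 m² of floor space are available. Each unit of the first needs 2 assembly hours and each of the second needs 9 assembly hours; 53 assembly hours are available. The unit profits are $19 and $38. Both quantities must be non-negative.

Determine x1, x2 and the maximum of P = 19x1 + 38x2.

x1 = 7/4, x2 = 11/2, maximum P = 969/4

Extreme points and P = 19x1 + 38x2:
  (0, 0) → P = 0
  (0, 53/9) → P = 2014/9
  (47/8, 0) → P = 893/8
  (7/4, 11/2) → P = 969/4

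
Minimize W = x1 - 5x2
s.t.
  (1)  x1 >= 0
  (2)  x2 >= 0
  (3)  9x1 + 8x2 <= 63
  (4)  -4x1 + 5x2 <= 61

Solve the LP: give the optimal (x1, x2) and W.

At the optimal vertex, x1 = 0 and 9x1 + 8x2 = 63.
Solving simultaneously gives x1 = 0, x2 = 63/8.

x1 = 0, x2 = 63/8, minimum W = -315/8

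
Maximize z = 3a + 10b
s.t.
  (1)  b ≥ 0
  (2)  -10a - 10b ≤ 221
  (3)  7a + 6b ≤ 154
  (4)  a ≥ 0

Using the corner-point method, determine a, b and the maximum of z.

a = 0, b = 77/3, maximum z = 770/3

Vertices and z = 3a + 10b:
  (22, 0) → z = 66
  (0, 0) → z = 0
  (0, 77/3) → z = 770/3

At the optimal vertex, 7a + 6b = 154 and a = 0.
Solving simultaneously gives a = 0, b = 77/3.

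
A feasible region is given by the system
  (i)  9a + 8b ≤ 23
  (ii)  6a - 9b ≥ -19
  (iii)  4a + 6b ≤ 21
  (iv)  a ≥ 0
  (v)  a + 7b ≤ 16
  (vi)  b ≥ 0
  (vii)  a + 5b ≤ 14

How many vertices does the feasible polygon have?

5

The feasible vertices (each the meet of two boundaries and inside every other half-plane) are:
  (3/5, 11/5)
  (23/9, 0)
  (0, 19/9)
  (11/51, 115/51)
  (0, 0)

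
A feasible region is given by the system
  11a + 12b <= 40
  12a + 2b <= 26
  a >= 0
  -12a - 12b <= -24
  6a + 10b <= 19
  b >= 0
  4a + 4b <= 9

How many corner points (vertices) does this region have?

5

Intersecting each pair of boundary lines and keeping only the points that satisfy every inequality leaves:
  (13/6, 0)
  (43/20, 1/10)
  (1/4, 7/4)
  (2, 0)
  (7/8, 11/8)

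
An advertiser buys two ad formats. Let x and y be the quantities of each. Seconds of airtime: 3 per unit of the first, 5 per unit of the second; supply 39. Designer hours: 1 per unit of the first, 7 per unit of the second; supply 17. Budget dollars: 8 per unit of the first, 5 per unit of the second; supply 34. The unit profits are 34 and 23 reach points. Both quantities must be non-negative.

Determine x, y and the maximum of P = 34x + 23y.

x = 3, y = 2, maximum P = 148

At the optimal vertex, x + 7y = 17 and 8x + 5y = 34.
Solving simultaneously gives x = 3, y = 2.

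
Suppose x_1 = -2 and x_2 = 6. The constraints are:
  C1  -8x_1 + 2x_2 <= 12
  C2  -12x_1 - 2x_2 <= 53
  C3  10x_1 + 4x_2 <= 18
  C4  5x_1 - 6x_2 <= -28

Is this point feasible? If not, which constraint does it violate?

Constraint C1: -8x_1 + 2x_2 = 28, which is not ≤ 12. All other constraints are satisfied.

not feasible — violates C1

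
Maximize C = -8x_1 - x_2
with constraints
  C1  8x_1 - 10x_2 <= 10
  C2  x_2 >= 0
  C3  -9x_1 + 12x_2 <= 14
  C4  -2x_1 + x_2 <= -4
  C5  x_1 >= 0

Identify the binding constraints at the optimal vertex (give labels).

Extreme points and C = -8x_1 - x_2:
  (130/3, 101/3) → C = -1141/3
  (5/2, 1) → C = -21
  (62/15, 64/15) → C = -112/3

The maximum is at (5/2, 1). Substituting into each constraint, equality holds for C1 and C4; the remaining constraints have slack.

C1 and C4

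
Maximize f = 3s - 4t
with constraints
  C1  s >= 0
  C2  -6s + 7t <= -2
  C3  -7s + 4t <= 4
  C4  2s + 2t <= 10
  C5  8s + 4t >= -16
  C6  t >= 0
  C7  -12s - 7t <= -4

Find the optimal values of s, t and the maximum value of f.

s = 5, t = 0, maximum f = 15

Vertices and f = 3s - 4t:
  (37/13, 28/13) → f = -1/13
  (1/3, 0) → f = 1
  (5, 0) → f = 15

The optimum lies where 2s + 2t = 10 and t = 0.
Solving simultaneously gives s = 5, t = 0.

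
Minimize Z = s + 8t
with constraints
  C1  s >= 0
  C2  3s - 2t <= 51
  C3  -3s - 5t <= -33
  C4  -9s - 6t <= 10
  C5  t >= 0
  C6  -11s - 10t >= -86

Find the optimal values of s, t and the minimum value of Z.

Extreme points and Z = s + 8t:
  (0, 33/5) → Z = 264/5
  (0, 43/5) → Z = 344/5
  (4, 21/5) → Z = 188/5

The binding constraints are -3s - 5t = -33 and -11s - 10t = -86.
Solving simultaneously gives s = 4, t = 21/5.

s = 4, t = 21/5, minimum Z = 188/5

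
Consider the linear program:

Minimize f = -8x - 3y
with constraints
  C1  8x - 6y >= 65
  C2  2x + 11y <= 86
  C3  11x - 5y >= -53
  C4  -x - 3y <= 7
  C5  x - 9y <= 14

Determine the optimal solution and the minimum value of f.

x = 32, y = 2, minimum f = -262

Corner points and f = -8x - 3y:
  (1231/100, 279/50) → f = -5761/50
  (167/22, -47/66) → f = -1289/22
  (32, 2) → f = -262

The binding constraints are 2x + 11y = 86 and x - 9y = 14.
Solving simultaneously gives x = 32, y = 2.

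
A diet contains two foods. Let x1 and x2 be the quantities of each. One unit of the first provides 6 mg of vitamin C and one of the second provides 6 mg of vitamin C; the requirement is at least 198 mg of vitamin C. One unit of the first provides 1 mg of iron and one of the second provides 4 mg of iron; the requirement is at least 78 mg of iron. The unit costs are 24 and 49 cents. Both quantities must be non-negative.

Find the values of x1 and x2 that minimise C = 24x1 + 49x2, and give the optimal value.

The feasible region is unbounded (it extends along (0, 1), (1, 0)), but C strictly increases along every unbounded feasible direction, so there is no improving ray and the minimum is attained at a vertex.

x1 = 18, x2 = 15, minimum C = 1167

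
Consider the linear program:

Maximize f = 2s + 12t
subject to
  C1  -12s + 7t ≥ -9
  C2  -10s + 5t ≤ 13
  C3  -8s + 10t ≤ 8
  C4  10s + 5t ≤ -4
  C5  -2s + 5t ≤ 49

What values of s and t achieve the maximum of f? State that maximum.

s = -4/7, t = 12/35, maximum f = 104/35

Corner points and f = 2s + 12t:
  (-68/5, -123/5) → f = -1612/5
  (17/130, -69/65) → f = -811/65
  (-3/2, -2/5) → f = -39/5
  (-4/7, 12/35) → f = 104/35

At the optimal vertex, -8s + 10t = 8 and 10s + 5t = -4.
Solving simultaneously gives s = -4/7, t = 12/35.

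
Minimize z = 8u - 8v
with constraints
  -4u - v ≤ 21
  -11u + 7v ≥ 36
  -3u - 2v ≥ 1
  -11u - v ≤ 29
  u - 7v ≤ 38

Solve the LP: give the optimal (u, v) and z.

u = -3, v = 4, minimum z = -56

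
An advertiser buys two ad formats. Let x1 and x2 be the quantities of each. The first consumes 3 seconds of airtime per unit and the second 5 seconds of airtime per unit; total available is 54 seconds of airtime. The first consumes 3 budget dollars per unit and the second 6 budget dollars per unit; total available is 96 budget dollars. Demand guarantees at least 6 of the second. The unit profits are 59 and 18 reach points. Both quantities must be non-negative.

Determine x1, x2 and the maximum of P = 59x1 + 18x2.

x1 = 8, x2 = 6, maximum P = 580

Extreme points and P = 59x1 + 18x2:
  (0, 54/5) → P = 972/5
  (0, 6) → P = 108
  (8, 6) → P = 580

The optimum lies where 3x1 + 5x2 = 54 and x2 = 6.
Solving simultaneously gives x1 = 8, x2 = 6.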